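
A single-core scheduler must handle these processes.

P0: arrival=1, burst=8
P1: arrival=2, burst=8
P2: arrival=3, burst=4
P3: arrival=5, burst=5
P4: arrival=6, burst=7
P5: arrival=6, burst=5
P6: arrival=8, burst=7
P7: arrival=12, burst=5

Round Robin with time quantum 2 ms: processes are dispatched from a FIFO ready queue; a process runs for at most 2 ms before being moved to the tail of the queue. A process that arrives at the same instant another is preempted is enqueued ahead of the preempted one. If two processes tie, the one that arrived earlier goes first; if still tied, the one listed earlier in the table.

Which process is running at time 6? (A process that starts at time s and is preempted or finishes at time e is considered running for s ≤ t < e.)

Gantt: | idle 0-1 | P0 1-3 | P1 3-5 | P2 5-7 | P0 7-9 | P3 9-11 | P1 11-13 | P4 13-15 | P5 15-17 | P2 17-19 | P6 19-21 | P0 21-23 | P3 23-25 | P7 25-27 | P1 27-29 | P4 29-31 | P5 31-33 | P6 33-35 | P0 35-37 | P3 37-38 | P7 38-40 | P1 40-42 | P4 42-44 | P5 44-45 | P6 45-47 | P7 47-48 | P4 48-49 | P6 49-50 |
Completion: P0=37  P1=42  P2=19  P3=38  P4=49  P5=45  P6=50  P7=48

P2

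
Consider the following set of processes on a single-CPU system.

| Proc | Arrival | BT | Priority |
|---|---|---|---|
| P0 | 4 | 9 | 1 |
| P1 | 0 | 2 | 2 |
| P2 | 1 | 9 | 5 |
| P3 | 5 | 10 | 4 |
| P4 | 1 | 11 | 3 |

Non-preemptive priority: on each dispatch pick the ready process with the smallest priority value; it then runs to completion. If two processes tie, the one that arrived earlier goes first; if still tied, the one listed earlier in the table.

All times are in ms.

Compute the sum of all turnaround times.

99

Schedule: | P1 0-2 | P4 2-13 | P0 13-22 | P3 22-32 | P2 32-41 |
Completion: P0=22  P1=2  P2=41  P3=32  P4=13
Turnaround = completion − arrival: P0=18, P1=2, P2=40, P3=27, P4=12
Total turnaround = 18 + 2 + 40 + 27 + 12 = 99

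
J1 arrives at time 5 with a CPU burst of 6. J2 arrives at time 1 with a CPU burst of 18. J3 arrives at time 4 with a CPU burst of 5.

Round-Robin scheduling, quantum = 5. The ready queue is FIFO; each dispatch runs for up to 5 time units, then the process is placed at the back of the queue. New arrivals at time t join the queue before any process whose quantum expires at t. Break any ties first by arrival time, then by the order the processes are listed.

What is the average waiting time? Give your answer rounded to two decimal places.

Schedule: | idle 0-1 | J2 1-6 | J3 6-11 | J1 11-16 | J2 16-21 | J1 21-22 | J2 22-30 |
Completion: J1=22  J2=30  J3=11
Turnaround (C−A): J1=17  J2=29  J3=7
Waiting times: J1=11, J2=11, J3=2
Average waiting = (11+11+2) / 3 = 24/3 = 8.00

8.00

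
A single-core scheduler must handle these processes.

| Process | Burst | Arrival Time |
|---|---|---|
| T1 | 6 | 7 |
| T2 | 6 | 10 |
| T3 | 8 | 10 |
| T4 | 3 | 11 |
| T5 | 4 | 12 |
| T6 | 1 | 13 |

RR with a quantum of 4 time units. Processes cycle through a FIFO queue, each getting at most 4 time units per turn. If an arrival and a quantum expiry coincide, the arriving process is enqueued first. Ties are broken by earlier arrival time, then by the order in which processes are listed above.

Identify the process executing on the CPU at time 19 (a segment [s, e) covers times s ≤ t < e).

T4

Gantt: | idle 0-7 | T1 7-11 | T2 11-15 | T3 15-19 | T4 19-22 | T1 22-24 | T5 24-28 | T6 28-29 | T2 29-31 | T3 31-35 |
Completion: T1=24  T2=31  T3=35  T4=22  T5=28  T6=29
Turnaround (C−A): T1=17  T2=21  T3=25  T4=11  T5=16  T6=16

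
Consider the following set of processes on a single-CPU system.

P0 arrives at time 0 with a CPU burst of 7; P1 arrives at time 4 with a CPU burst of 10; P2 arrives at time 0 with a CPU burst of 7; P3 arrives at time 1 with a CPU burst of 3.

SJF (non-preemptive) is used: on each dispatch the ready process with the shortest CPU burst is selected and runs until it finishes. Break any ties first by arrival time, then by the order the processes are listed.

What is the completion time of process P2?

17

Gantt: | P0 0-7 | P3 7-10 | P2 10-17 | P1 17-27 |
Completion: P0=7  P1=27  P2=17  P3=10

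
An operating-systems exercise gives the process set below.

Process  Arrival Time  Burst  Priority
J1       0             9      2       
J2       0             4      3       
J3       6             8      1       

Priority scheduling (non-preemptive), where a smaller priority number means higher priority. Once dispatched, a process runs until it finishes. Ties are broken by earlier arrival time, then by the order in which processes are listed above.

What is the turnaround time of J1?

9

Schedule: | J1 0-9 | J3 9-17 | J2 17-21 |
Completion: J1=9  J2=21  J3=17
Turnaround (C−A): J1=9  J2=21  J3=11
Turnaround(J1) = completion − arrival = 9 − 0 = 9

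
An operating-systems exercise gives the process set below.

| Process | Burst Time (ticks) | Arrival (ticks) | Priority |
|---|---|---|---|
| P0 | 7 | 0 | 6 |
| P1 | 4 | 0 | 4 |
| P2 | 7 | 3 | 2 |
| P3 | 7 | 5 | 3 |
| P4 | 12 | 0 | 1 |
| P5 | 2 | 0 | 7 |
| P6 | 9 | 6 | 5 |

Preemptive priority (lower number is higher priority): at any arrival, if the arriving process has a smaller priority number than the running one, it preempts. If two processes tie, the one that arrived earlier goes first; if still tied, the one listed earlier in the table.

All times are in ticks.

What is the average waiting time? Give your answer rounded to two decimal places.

Gantt: | P4 0-12 | P2 12-19 | P3 19-26 | P1 26-30 | P6 30-39 | P0 39-46 | P5 46-48 |
Completion: P0=46  P1=30  P2=19  P3=26  P4=12  P5=48  P6=39
Turnaround (C−A): P0=46  P1=30  P2=16  P3=21  P4=12  P5=48  P6=33
Waiting times: P0=39, P1=26, P2=9, P3=14, P4=0, P5=46, P6=24
Average waiting = (39+26+9+14+0+46+24) / 7 = 158/7 = 22.57

22.57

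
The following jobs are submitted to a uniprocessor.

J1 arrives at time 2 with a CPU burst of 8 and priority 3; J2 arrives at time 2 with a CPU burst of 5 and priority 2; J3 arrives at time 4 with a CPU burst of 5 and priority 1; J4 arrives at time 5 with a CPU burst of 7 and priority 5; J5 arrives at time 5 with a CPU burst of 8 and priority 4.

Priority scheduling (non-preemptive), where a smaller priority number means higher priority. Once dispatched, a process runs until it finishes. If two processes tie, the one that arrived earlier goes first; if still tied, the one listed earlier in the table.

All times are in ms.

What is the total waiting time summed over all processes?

Timeline: | idle 0-2 | J2 2-7 | J3 7-12 | J1 12-20 | J5 20-28 | J4 28-35 |
Completion: J1=20  J2=7  J3=12  J4=35  J5=28
Turnaround (C−A): J1=18  J2=5  J3=8  J4=30  J5=23
Waiting = turnaround − burst: J1=10, J2=0, J3=3, J4=23, J5=15
Total waiting = 10 + 0 + 3 + 23 + 15 = 51

51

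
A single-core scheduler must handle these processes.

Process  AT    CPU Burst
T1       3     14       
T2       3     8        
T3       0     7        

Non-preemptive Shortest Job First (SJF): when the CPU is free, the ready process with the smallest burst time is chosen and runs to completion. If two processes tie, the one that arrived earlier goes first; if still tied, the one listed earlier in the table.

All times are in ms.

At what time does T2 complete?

15

Timeline: | T3 0-7 | T2 7-15 | T1 15-29 |
Completion: T1=29  T2=15  T3=7
Turnaround (C−A): T1=26  T2=12  T3=7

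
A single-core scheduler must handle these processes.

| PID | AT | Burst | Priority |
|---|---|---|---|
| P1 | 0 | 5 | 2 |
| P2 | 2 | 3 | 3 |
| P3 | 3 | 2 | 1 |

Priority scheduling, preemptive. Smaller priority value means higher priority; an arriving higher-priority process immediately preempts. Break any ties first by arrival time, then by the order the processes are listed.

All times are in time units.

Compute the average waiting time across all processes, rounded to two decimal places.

2.33

Gantt: | P1 0-3 | P3 3-5 | P1 5-7 | P2 7-10 |
Completion: P1=7  P2=10  P3=5
Turnaround (C−A): P1=7  P2=8  P3=2
Waiting times: P1=2, P2=5, P3=0
Average waiting = (2+5+0) / 3 = 7/3 = 2.33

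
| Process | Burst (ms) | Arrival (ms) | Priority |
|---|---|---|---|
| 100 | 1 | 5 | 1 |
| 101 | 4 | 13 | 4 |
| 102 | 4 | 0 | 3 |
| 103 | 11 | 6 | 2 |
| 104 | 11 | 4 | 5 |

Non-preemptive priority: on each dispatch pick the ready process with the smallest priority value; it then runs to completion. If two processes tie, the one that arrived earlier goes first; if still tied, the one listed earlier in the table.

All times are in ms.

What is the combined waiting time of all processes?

Gantt: | 102 0-4 | 104 4-15 | 100 15-16 | 103 16-27 | 101 27-31 |
Completion: 100=16  101=31  102=4  103=27  104=15
Waiting = turnaround − burst: 100=10, 101=14, 102=0, 103=10, 104=0
Total waiting = 10 + 14 + 0 + 10 + 0 = 34

34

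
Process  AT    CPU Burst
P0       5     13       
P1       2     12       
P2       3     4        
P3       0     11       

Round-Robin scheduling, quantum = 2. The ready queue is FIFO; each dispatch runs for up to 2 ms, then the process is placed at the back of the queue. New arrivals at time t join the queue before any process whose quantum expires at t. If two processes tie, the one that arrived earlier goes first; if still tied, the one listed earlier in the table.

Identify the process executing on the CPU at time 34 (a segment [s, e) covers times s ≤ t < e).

P1

Timeline: | P3 0-2 | P1 2-4 | P3 4-6 | P2 6-8 | P1 8-10 | P0 10-12 | P3 12-14 | P2 14-16 | P1 16-18 | P0 18-20 | P3 20-22 | P1 22-24 | P0 24-26 | P3 26-28 | P1 28-30 | P0 30-32 | P3 32-33 | P1 33-35 | P0 35-40 |
Completion: P0=40  P1=35  P2=16  P3=33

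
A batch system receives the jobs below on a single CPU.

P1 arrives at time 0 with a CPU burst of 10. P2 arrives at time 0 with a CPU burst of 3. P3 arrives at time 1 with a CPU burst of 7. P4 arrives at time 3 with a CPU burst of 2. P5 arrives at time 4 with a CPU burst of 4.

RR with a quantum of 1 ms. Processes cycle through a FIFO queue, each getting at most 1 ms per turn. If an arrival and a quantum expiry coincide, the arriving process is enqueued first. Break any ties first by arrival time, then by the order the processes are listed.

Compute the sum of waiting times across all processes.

Timeline: | P1 0-1 | P2 1-2 | P3 2-3 | P1 3-4 | P2 4-5 | P4 5-6 | P3 6-7 | P5 7-8 | P1 8-9 | P2 9-10 | P4 10-11 | P3 11-12 | P5 12-13 | P1 13-14 | P3 14-15 | P5 15-16 | P1 16-17 | P3 17-18 | P5 18-19 | P1 19-20 | P3 20-21 | P1 21-22 | P3 22-23 | P1 23-26 |
Completion: P1=26  P2=10  P3=23  P4=11  P5=19
Turnaround (C−A): P1=26  P2=10  P3=22  P4=8  P5=15
Waiting = turnaround − burst: P1=16, P2=7, P3=15, P4=6, P5=11
Total waiting = 16 + 7 + 15 + 6 + 11 = 55

55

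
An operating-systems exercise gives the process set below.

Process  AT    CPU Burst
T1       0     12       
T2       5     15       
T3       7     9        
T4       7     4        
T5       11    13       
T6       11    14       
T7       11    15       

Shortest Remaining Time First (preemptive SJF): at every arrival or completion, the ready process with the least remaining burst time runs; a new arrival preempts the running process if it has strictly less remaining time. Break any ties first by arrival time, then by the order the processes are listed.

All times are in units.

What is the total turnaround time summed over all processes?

Schedule: | T1 0-7 | T4 7-11 | T1 11-16 | T3 16-25 | T5 25-38 | T6 38-52 | T2 52-67 | T7 67-82 |
Completion: T1=16  T2=67  T3=25  T4=11  T5=38  T6=52  T7=82
Turnaround (C−A): T1=16  T2=62  T3=18  T4=4  T5=27  T6=41  T7=71
Turnaround = completion − arrival: T1=16, T2=62, T3=18, T4=4, T5=27, T6=41, T7=71
Total turnaround = 16 + 62 + 18 + 4 + 27 + 41 + 71 = 239

239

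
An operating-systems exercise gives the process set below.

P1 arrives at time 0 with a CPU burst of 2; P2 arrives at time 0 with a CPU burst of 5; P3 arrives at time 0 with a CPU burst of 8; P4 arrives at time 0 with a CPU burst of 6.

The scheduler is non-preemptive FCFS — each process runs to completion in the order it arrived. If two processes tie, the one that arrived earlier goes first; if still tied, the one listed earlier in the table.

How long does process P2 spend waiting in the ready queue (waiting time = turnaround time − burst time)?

2

Schedule: | P1 0-2 | P2 2-7 | P3 7-15 | P4 15-21 |
Completion: P1=2  P2=7  P3=15  P4=21
Waiting(P2) = turnaround − burst = 7 − 5 = 2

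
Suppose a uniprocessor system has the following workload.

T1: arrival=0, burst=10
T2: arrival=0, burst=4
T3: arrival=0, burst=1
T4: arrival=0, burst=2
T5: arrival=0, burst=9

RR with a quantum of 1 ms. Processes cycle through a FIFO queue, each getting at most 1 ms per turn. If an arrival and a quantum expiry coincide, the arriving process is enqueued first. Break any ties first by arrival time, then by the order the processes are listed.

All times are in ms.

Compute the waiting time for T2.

10

Timeline: | T1 0-1 | T2 1-2 | T3 2-3 | T4 3-4 | T5 4-5 | T1 5-6 | T2 6-7 | T4 7-8 | T5 8-9 | T1 9-10 | T2 10-11 | T5 11-12 | T1 12-13 | T2 13-14 | T5 14-15 | T1 15-16 | T5 16-17 | T1 17-18 | T5 18-19 | T1 19-20 | T5 20-21 | T1 21-22 | T5 22-23 | T1 23-24 | T5 24-25 | T1 25-26 |
Completion: T1=26  T2=14  T3=3  T4=8  T5=25
Turnaround (C−A): T1=26  T2=14  T3=3  T4=8  T5=25
Waiting(T2) = turnaround − burst = 14 − 4 = 10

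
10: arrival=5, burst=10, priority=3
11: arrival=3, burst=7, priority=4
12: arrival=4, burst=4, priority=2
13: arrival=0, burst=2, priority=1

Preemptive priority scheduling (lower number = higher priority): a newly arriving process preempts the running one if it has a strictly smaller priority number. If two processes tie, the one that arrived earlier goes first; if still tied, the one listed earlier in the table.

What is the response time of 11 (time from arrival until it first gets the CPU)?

0

Gantt: | 13 0-2 | idle 2-3 | 11 3-4 | 12 4-8 | 10 8-18 | 11 18-24 |
Completion: 10=18  11=24  12=8  13=2
Response(11) = first start − arrival = 3 − 3 = 0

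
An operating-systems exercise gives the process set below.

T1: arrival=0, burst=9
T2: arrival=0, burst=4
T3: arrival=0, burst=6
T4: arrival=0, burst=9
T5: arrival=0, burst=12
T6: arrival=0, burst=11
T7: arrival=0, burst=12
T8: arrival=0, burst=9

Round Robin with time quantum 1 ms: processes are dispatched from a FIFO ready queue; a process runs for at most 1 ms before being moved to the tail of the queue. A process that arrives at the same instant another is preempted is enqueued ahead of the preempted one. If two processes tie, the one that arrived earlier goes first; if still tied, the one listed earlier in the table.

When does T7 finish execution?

Schedule: | T1 0-1 | T2 1-2 | T3 2-3 | T4 3-4 | T5 4-5 | T6 5-6 | T7 6-7 | T8 7-8 | T1 8-9 | T2 9-10 | T3 10-11 | T4 11-12 | T5 12-13 | T6 13-14 | T7 14-15 | T8 15-16 | T1 16-17 | T2 17-18 | T3 18-19 | T4 19-20 | T5 20-21 | T6 21-22 | T7 22-23 | T8 23-24 | T1 24-25 | T2 25-26 | T3 26-27 | T4 27-28 | T5 28-29 | T6 29-30 | T7 30-31 | T8 31-32 | T1 32-33 | T3 33-34 | T4 34-35 | T5 35-36 | T6 36-37 | T7 37-38 | T8 38-39 | T1 39-40 | T3 40-41 | T4 41-42 | T5 42-43 | T6 43-44 | T7 44-45 | T8 45-46 | T1 46-47 | T4 47-48 | T5 48-49 | T6 49-50 | T7 50-51 | T8 51-52 | T1 52-53 | T4 53-54 | T5 54-55 | T6 55-56 | T7 56-57 | T8 57-58 | T1 58-59 | T4 59-60 | T5 60-61 | T6 61-62 | T7 62-63 | T8 63-64 | T5 64-65 | T6 65-66 | T7 66-67 | T5 67-68 | T6 68-69 | T7 69-70 | T5 70-71 | T7 71-72 |
Completion: T1=59  T2=26  T3=41  T4=60  T5=71  T6=69  T7=72  T8=64

72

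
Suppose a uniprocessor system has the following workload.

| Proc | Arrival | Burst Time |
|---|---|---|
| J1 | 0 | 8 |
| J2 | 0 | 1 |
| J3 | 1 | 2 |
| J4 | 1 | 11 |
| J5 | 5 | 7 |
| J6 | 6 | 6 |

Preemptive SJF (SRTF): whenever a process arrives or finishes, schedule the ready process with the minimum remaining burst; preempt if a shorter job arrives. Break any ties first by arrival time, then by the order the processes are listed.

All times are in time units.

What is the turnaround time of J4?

34

Gantt: | J2 0-1 | J3 1-3 | J1 3-11 | J6 11-17 | J5 17-24 | J4 24-35 |
Completion: J1=11  J2=1  J3=3  J4=35  J5=24  J6=17
Turnaround (C−A): J1=11  J2=1  J3=2  J4=34  J5=19  J6=11
Turnaround(J4) = completion − arrival = 35 − 1 = 34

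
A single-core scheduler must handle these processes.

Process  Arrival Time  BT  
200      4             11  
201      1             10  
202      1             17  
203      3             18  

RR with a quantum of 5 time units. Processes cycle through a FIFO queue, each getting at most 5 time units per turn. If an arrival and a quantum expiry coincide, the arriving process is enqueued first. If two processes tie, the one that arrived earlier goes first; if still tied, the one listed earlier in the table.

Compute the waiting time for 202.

36

Schedule: | idle 0-1 | 201 1-6 | 202 6-11 | 203 11-16 | 200 16-21 | 201 21-26 | 202 26-31 | 203 31-36 | 200 36-41 | 202 41-46 | 203 46-51 | 200 51-52 | 202 52-54 | 203 54-57 |
Completion: 200=52  201=26  202=54  203=57
Turnaround (C−A): 200=48  201=25  202=53  203=54
Waiting(202) = turnaround − burst = 53 − 17 = 36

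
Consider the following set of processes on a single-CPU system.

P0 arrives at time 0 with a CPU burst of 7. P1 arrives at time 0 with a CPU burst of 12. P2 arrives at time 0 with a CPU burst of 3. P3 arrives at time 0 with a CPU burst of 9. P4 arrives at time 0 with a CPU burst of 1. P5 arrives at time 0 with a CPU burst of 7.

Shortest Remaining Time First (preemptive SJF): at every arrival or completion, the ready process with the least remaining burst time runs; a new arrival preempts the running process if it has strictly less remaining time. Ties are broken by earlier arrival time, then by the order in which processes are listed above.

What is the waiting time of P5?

Gantt: | P4 0-1 | P2 1-4 | P0 4-11 | P5 11-18 | P3 18-27 | P1 27-39 |
Completion: P0=11  P1=39  P2=4  P3=27  P4=1  P5=18
Turnaround (C−A): P0=11  P1=39  P2=4  P3=27  P4=1  P5=18
Waiting(P5) = turnaround − burst = 18 − 7 = 11

11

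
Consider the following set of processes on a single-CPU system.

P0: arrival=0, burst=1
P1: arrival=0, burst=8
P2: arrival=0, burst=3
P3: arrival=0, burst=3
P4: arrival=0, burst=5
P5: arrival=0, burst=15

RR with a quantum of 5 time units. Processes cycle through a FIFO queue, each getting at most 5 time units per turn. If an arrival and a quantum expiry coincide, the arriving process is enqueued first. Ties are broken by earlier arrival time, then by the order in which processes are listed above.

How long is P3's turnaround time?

Timeline: | P0 0-1 | P1 1-6 | P2 6-9 | P3 9-12 | P4 12-17 | P5 17-22 | P1 22-25 | P5 25-35 |
Completion: P0=1  P1=25  P2=9  P3=12  P4=17  P5=35
Turnaround (C−A): P0=1  P1=25  P2=9  P3=12  P4=17  P5=35
Turnaround(P3) = completion − arrival = 12 − 0 = 12

12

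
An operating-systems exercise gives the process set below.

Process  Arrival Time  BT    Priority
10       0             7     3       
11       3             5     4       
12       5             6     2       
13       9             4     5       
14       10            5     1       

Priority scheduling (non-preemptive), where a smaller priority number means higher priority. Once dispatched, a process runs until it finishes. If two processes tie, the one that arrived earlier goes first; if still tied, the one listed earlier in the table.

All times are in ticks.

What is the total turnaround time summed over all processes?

61

Timeline: | 10 0-7 | 12 7-13 | 14 13-18 | 11 18-23 | 13 23-27 |
Completion: 10=7  11=23  12=13  13=27  14=18
Turnaround (C−A): 10=7  11=20  12=8  13=18  14=8
Turnaround = completion − arrival: 10=7, 11=20, 12=8, 13=18, 14=8
Total turnaround = 7 + 20 + 8 + 18 + 8 = 61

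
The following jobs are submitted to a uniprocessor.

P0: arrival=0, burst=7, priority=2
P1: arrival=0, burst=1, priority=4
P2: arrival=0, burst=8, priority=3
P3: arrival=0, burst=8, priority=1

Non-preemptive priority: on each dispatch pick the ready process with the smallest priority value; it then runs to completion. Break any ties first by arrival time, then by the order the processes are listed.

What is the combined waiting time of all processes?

46

Gantt: | P3 0-8 | P0 8-15 | P2 15-23 | P1 23-24 |
Completion: P0=15  P1=24  P2=23  P3=8
Waiting = turnaround − burst: P0=8, P1=23, P2=15, P3=0
Total waiting = 8 + 23 + 15 + 0 = 46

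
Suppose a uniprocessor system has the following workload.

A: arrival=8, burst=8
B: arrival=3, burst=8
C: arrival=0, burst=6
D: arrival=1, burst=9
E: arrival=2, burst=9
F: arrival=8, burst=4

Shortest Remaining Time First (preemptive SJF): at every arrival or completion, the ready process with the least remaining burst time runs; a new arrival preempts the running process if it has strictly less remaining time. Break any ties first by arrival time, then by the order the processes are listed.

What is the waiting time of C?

0

Timeline: | C 0-6 | B 6-8 | F 8-12 | B 12-18 | A 18-26 | D 26-35 | E 35-44 |
Completion: A=26  B=18  C=6  D=35  E=44  F=12
Turnaround (C−A): A=18  B=15  C=6  D=34  E=42  F=4
Waiting(C) = turnaround − burst = 6 − 6 = 0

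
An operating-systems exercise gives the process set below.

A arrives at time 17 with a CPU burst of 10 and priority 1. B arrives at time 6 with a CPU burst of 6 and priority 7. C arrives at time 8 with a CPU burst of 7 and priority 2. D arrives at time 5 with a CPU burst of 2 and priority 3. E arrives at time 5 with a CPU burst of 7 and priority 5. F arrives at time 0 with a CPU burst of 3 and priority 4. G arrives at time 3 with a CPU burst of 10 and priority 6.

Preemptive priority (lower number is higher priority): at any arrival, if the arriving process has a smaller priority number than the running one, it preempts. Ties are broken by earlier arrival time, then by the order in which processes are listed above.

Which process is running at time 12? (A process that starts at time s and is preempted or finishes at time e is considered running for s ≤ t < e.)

C

Gantt: | F 0-3 | G 3-5 | D 5-7 | E 7-8 | C 8-15 | E 15-17 | A 17-27 | E 27-31 | G 31-39 | B 39-45 |
Completion: A=27  B=45  C=15  D=7  E=31  F=3  G=39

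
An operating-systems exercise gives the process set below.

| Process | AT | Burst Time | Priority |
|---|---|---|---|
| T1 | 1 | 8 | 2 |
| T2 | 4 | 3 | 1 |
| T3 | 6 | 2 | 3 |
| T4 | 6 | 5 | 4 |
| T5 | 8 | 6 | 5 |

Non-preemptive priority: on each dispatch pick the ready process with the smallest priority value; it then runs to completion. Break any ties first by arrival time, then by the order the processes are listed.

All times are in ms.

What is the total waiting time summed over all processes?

Timeline: | idle 0-1 | T1 1-9 | T2 9-12 | T3 12-14 | T4 14-19 | T5 19-25 |
Completion: T1=9  T2=12  T3=14  T4=19  T5=25
Waiting = turnaround − burst: T1=0, T2=5, T3=6, T4=8, T5=11
Total waiting = 0 + 5 + 6 + 8 + 11 = 30

30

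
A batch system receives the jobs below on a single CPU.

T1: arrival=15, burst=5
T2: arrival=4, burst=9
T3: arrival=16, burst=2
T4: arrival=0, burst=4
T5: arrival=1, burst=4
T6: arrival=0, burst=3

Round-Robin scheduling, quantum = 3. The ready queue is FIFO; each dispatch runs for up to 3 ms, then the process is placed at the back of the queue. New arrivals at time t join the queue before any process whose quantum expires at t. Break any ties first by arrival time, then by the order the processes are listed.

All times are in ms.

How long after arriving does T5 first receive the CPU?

5

Schedule: | T4 0-3 | T6 3-6 | T5 6-9 | T4 9-10 | T2 10-13 | T5 13-14 | T2 14-17 | T1 17-20 | T3 20-22 | T2 22-25 | T1 25-27 |
Completion: T1=27  T2=25  T3=22  T4=10  T5=14  T6=6
Turnaround (C−A): T1=12  T2=21  T3=6  T4=10  T5=13  T6=6
Response(T5) = first start − arrival = 6 − 1 = 5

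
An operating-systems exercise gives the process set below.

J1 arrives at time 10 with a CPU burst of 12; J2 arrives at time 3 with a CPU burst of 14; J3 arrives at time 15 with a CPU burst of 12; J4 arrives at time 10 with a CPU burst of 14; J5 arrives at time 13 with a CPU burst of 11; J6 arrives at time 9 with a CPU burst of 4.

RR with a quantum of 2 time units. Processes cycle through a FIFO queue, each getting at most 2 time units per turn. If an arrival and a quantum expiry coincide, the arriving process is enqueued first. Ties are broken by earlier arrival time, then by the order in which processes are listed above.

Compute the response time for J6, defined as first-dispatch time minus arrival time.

0

Timeline: | idle 0-3 | J2 3-9 | J6 9-11 | J2 11-13 | J1 13-15 | J4 15-17 | J6 17-19 | J5 19-21 | J2 21-23 | J3 23-25 | J1 25-27 | J4 27-29 | J5 29-31 | J2 31-33 | J3 33-35 | J1 35-37 | J4 37-39 | J5 39-41 | J2 41-43 | J3 43-45 | J1 45-47 | J4 47-49 | J5 49-51 | J3 51-53 | J1 53-55 | J4 55-57 | J5 57-59 | J3 59-61 | J1 61-63 | J4 63-65 | J5 65-66 | J3 66-68 | J4 68-70 |
Completion: J1=63  J2=43  J3=68  J4=70  J5=66  J6=19
Turnaround (C−A): J1=53  J2=40  J3=53  J4=60  J5=53  J6=10
Response(J6) = first start − arrival = 9 − 9 = 0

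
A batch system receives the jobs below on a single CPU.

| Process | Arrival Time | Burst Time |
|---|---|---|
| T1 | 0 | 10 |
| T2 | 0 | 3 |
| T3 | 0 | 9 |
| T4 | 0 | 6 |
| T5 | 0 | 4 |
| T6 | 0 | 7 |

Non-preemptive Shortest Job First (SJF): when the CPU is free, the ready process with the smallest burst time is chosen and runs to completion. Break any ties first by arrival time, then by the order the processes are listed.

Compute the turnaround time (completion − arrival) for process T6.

Gantt: | T2 0-3 | T5 3-7 | T4 7-13 | T6 13-20 | T3 20-29 | T1 29-39 |
Completion: T1=39  T2=3  T3=29  T4=13  T5=7  T6=20
Turnaround(T6) = completion − arrival = 20 − 0 = 20

20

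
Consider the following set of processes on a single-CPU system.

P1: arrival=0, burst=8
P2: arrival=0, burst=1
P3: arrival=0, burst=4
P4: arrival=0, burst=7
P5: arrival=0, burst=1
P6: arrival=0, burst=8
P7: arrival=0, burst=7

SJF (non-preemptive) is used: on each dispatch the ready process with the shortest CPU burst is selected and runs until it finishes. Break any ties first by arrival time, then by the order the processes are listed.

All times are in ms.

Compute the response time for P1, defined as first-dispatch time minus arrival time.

20

Schedule: | P2 0-1 | P5 1-2 | P3 2-6 | P4 6-13 | P7 13-20 | P1 20-28 | P6 28-36 |
Completion: P1=28  P2=1  P3=6  P4=13  P5=2  P6=36  P7=20
Turnaround (C−A): P1=28  P2=1  P3=6  P4=13  P5=2  P6=36  P7=20
Response(P1) = first start − arrival = 20 − 0 = 20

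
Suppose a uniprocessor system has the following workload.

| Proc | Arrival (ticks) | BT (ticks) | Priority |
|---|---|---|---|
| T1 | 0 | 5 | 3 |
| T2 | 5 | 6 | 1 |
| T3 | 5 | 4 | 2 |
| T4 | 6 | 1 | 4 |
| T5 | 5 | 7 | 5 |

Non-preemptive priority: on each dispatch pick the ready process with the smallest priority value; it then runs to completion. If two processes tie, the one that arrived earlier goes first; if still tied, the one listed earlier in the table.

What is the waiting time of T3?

Timeline: | T1 0-5 | T2 5-11 | T3 11-15 | T4 15-16 | T5 16-23 |
Completion: T1=5  T2=11  T3=15  T4=16  T5=23
Waiting(T3) = turnaround − burst = 10 − 4 = 6

6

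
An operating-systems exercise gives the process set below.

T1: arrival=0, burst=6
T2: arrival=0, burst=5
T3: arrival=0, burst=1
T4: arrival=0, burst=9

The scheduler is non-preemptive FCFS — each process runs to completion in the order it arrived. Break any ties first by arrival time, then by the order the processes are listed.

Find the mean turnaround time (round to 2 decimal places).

12.50

Schedule: | T1 0-6 | T2 6-11 | T3 11-12 | T4 12-21 |
Completion: T1=6  T2=11  T3=12  T4=21
Turnaround times: T1=6, T2=11, T3=12, T4=21
Average turnaround = (6+11+12+21) / 4 = 50/4 = 12.50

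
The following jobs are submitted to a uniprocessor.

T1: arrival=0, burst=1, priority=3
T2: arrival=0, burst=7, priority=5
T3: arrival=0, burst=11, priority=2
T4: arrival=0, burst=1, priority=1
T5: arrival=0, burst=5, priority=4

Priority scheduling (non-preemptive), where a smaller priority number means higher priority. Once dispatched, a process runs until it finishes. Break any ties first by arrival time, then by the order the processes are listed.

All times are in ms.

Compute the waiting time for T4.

Timeline: | T4 0-1 | T3 1-12 | T1 12-13 | T5 13-18 | T2 18-25 |
Completion: T1=13  T2=25  T3=12  T4=1  T5=18
Waiting(T4) = turnaround − burst = 1 − 1 = 0

0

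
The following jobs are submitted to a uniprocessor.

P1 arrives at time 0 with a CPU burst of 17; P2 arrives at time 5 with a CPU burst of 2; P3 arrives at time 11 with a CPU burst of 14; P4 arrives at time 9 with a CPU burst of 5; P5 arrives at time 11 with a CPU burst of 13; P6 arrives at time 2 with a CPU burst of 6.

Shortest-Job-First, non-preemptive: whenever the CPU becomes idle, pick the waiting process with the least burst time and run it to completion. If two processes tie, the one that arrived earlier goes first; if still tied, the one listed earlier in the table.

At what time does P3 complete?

57

Timeline: | P1 0-17 | P2 17-19 | P4 19-24 | P6 24-30 | P5 30-43 | P3 43-57 |
Completion: P1=17  P2=19  P3=57  P4=24  P5=43  P6=30
Turnaround (C−A): P1=17  P2=14  P3=46  P4=15  P5=32  P6=28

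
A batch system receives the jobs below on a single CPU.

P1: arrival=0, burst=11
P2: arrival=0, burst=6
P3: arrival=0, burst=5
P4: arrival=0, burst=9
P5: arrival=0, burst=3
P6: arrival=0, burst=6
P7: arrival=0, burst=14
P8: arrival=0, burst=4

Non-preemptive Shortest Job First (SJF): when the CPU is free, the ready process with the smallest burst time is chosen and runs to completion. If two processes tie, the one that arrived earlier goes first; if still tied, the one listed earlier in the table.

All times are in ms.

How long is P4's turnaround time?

33

Schedule: | P5 0-3 | P8 3-7 | P3 7-12 | P2 12-18 | P6 18-24 | P4 24-33 | P1 33-44 | P7 44-58 |
Completion: P1=44  P2=18  P3=12  P4=33  P5=3  P6=24  P7=58  P8=7
Turnaround (C−A): P1=44  P2=18  P3=12  P4=33  P5=3  P6=24  P7=58  P8=7
Turnaround(P4) = completion − arrival = 33 − 0 = 33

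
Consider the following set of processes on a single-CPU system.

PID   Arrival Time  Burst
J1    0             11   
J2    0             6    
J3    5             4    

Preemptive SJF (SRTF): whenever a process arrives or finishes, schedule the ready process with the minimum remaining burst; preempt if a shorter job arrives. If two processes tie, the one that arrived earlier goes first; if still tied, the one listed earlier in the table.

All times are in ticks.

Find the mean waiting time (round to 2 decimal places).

Timeline: | J2 0-6 | J3 6-10 | J1 10-21 |
Completion: J1=21  J2=6  J3=10
Turnaround (C−A): J1=21  J2=6  J3=5
Waiting times: J1=10, J2=0, J3=1
Average waiting = (10+0+1) / 3 = 11/3 = 3.67

3.67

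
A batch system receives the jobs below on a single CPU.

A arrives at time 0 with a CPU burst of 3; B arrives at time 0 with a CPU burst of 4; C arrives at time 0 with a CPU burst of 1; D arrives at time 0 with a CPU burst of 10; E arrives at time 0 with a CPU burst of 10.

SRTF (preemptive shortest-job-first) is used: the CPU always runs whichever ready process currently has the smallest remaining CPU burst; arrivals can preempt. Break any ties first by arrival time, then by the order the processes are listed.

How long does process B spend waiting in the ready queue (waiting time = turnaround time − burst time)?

4

Timeline: | C 0-1 | A 1-4 | B 4-8 | D 8-18 | E 18-28 |
Completion: A=4  B=8  C=1  D=18  E=28
Turnaround (C−A): A=4  B=8  C=1  D=18  E=28
Waiting(B) = turnaround − burst = 8 − 4 = 4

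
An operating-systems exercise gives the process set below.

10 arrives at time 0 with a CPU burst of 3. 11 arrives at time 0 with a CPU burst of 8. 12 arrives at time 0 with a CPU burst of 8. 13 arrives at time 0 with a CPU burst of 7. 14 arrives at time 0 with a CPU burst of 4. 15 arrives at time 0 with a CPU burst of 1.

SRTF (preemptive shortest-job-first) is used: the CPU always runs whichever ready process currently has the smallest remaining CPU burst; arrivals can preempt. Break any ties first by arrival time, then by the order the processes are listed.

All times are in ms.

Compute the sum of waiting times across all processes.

51

Timeline: | 15 0-1 | 10 1-4 | 14 4-8 | 13 8-15 | 11 15-23 | 12 23-31 |
Completion: 10=4  11=23  12=31  13=15  14=8  15=1
Waiting = turnaround − burst: 10=1, 11=15, 12=23, 13=8, 14=4, 15=0
Total waiting = 1 + 15 + 23 + 8 + 4 + 0 = 51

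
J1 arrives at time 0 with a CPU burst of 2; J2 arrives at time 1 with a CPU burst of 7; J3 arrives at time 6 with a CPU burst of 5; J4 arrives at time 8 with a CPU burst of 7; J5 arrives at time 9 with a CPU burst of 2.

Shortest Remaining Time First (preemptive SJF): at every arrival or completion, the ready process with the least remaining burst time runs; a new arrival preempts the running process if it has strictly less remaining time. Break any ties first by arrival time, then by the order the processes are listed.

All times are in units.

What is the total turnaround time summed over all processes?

37

Gantt: | J1 0-2 | J2 2-9 | J5 9-11 | J3 11-16 | J4 16-23 |
Completion: J1=2  J2=9  J3=16  J4=23  J5=11
Turnaround (C−A): J1=2  J2=8  J3=10  J4=15  J5=2
Turnaround = completion − arrival: J1=2, J2=8, J3=10, J4=15, J5=2
Total turnaround = 2 + 8 + 10 + 15 + 2 = 37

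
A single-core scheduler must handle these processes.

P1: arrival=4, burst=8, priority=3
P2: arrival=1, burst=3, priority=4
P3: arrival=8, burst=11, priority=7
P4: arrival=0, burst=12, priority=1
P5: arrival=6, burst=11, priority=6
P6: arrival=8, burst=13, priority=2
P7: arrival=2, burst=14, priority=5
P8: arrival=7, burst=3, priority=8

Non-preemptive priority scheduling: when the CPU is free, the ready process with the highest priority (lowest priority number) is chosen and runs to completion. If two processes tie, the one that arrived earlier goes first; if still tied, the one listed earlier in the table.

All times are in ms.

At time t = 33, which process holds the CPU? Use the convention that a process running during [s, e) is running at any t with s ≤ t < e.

Schedule: | P4 0-12 | P6 12-25 | P1 25-33 | P2 33-36 | P7 36-50 | P5 50-61 | P3 61-72 | P8 72-75 |
Completion: P1=33  P2=36  P3=72  P4=12  P5=61  P6=25  P7=50  P8=75
Turnaround (C−A): P1=29  P2=35  P3=64  P4=12  P5=55  P6=17  P7=48  P8=68

P2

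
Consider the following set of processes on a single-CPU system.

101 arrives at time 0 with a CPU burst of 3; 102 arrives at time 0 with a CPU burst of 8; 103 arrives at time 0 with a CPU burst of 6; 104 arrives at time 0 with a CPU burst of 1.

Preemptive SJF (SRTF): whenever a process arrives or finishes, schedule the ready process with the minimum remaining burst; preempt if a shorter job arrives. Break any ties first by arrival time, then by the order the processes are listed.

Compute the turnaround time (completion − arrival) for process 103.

Gantt: | 104 0-1 | 101 1-4 | 103 4-10 | 102 10-18 |
Completion: 101=4  102=18  103=10  104=1
Turnaround(103) = completion − arrival = 10 − 0 = 10

10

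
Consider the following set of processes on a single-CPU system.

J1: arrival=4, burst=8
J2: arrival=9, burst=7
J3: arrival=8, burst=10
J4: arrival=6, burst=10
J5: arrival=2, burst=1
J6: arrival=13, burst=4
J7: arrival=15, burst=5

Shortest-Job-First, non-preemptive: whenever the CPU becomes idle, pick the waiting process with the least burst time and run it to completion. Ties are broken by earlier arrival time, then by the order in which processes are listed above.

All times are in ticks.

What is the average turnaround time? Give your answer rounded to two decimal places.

16.29

Timeline: | idle 0-2 | J5 2-3 | idle 3-4 | J1 4-12 | J2 12-19 | J6 19-23 | J7 23-28 | J4 28-38 | J3 38-48 |
Completion: J1=12  J2=19  J3=48  J4=38  J5=3  J6=23  J7=28
Turnaround (C−A): J1=8  J2=10  J3=40  J4=32  J5=1  J6=10  J7=13
Turnaround times: J1=8, J2=10, J3=40, J4=32, J5=1, J6=10, J7=13
Average turnaround = (8+10+40+32+1+10+13) / 7 = 114/7 = 16.29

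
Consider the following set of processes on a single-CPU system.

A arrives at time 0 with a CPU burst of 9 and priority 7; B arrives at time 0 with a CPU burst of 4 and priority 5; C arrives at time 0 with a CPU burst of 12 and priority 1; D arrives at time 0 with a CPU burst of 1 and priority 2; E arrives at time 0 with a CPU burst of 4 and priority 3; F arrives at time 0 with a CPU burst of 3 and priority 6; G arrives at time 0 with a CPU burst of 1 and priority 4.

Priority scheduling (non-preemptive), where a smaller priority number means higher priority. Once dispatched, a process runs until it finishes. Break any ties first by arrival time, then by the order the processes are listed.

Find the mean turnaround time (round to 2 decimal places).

20.14

Timeline: | C 0-12 | D 12-13 | E 13-17 | G 17-18 | B 18-22 | F 22-25 | A 25-34 |
Completion: A=34  B=22  C=12  D=13  E=17  F=25  G=18
Turnaround (C−A): A=34  B=22  C=12  D=13  E=17  F=25  G=18
Turnaround times: A=34, B=22, C=12, D=13, E=17, F=25, G=18
Average turnaround = (34+22+12+13+17+25+18) / 7 = 141/7 = 20.14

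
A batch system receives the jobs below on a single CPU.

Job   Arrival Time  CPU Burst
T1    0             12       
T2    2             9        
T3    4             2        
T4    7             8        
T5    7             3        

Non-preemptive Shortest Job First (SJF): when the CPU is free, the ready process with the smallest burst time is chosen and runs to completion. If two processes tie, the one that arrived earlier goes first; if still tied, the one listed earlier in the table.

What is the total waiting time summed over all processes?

48

Gantt: | T1 0-12 | T3 12-14 | T5 14-17 | T4 17-25 | T2 25-34 |
Completion: T1=12  T2=34  T3=14  T4=25  T5=17
Waiting = turnaround − burst: T1=0, T2=23, T3=8, T4=10, T5=7
Total waiting = 0 + 23 + 8 + 10 + 7 = 48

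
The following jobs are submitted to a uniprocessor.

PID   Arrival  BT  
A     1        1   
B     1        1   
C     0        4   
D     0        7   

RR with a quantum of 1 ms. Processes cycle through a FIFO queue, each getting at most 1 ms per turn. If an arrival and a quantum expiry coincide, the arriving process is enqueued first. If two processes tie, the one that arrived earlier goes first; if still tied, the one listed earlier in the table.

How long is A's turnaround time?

Gantt: | C 0-1 | D 1-2 | A 2-3 | B 3-4 | C 4-5 | D 5-6 | C 6-7 | D 7-8 | C 8-9 | D 9-13 |
Completion: A=3  B=4  C=9  D=13
Turnaround(A) = completion − arrival = 3 − 1 = 2

2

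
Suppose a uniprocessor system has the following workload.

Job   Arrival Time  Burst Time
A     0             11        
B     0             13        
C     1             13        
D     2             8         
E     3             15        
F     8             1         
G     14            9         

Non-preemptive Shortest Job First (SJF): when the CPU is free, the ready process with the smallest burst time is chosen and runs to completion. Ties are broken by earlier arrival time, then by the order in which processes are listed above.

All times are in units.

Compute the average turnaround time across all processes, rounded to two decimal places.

Schedule: | A 0-11 | F 11-12 | D 12-20 | G 20-29 | B 29-42 | C 42-55 | E 55-70 |
Completion: A=11  B=42  C=55  D=20  E=70  F=12  G=29
Turnaround times: A=11, B=42, C=54, D=18, E=67, F=4, G=15
Average turnaround = (11+42+54+18+67+4+15) / 7 = 211/7 = 30.14

30.14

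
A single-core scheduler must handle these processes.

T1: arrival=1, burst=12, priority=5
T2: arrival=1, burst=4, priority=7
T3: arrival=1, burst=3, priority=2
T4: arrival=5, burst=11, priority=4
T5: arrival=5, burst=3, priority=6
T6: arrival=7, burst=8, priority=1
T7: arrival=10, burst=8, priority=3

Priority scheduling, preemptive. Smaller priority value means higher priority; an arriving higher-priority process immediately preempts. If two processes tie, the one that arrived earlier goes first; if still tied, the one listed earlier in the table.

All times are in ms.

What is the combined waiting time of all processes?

Timeline: | idle 0-1 | T3 1-4 | T1 4-5 | T4 5-7 | T6 7-15 | T7 15-23 | T4 23-32 | T1 32-43 | T5 43-46 | T2 46-50 |
Completion: T1=43  T2=50  T3=4  T4=32  T5=46  T6=15  T7=23
Waiting = turnaround − burst: T1=30, T2=45, T3=0, T4=16, T5=38, T6=0, T7=5
Total waiting = 30 + 45 + 0 + 16 + 38 + 0 + 5 = 134

134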